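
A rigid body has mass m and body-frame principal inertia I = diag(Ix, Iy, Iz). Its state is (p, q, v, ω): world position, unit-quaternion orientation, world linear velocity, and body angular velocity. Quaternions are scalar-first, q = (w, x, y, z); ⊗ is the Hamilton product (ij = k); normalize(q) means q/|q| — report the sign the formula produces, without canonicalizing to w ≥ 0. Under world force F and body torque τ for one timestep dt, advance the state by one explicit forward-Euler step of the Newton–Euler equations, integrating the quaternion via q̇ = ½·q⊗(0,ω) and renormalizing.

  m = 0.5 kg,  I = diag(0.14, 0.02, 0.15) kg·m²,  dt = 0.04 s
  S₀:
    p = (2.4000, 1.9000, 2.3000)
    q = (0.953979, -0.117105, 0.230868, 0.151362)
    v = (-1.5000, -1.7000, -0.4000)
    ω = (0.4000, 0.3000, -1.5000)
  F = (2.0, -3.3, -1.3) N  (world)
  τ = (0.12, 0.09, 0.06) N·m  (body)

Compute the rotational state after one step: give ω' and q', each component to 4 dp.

ω' = (0.4510, 0.4680, -1.4802)
q' = (0.9576, -0.1172, 0.2342, 0.1201)

gyro term ω×Iω = (-0.0585, 0.0060, -0.0144)
α = I⁻¹(τ − ω×Iω) = (1.2750, 4.2000, 0.4960)
ω + α·dt = (0.4510, 0.4680, -1.4802)
Hamilton product q⊗(0,ω) = (0.2046246, -0.0101190, 0.1710810, -1.5584472)
q + ½dt·q⊗(0,ω), renormalized = (0.9576, -0.1172, 0.2342, 0.1201)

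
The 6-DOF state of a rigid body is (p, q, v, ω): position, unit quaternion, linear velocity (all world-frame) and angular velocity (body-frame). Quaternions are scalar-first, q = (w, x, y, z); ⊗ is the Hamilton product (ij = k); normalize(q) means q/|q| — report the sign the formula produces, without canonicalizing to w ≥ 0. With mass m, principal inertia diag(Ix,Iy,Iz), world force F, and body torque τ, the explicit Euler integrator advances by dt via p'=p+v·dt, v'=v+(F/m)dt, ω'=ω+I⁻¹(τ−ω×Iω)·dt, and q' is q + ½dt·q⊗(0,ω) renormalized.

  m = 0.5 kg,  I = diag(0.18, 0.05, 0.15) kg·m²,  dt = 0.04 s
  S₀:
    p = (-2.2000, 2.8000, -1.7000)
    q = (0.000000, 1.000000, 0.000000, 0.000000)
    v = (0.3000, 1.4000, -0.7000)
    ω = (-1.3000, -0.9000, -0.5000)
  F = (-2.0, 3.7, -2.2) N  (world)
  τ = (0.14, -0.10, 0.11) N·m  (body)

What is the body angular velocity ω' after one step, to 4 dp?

α = I⁻¹(τ − ω×Iω) = (0.5278, -2.3900, 1.7473)
ω + α·dt = (-1.2789, -0.9956, -0.4301)

ω' = (-1.2789, -0.9956, -0.4301)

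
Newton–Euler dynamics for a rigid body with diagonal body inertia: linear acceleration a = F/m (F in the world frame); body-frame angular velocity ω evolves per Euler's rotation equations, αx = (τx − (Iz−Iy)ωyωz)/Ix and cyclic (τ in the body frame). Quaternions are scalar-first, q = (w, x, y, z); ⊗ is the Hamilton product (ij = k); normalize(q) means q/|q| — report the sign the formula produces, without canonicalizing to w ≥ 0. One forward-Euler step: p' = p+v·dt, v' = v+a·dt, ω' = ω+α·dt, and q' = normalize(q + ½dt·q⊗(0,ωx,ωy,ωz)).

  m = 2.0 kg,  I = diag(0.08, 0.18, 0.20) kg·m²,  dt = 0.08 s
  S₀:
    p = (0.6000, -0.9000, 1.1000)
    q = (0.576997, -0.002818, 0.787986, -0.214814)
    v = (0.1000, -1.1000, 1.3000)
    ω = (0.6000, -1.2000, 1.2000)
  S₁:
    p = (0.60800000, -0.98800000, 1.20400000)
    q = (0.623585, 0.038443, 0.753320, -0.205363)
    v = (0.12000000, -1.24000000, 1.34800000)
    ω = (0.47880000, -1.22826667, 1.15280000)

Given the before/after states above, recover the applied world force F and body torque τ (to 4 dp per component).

rate change Δω = (-0.12120000, -0.02826667, -0.04720000)
gyro term ω₀×Iω₀ = (-0.0288, -0.0864, -0.0720)
I·α + gyro = (-0.1500, -0.1500, -0.1900)
Δv = v₁−v₀ = (0.02000000, -0.14000000, 0.04800000)
m·(v₁−v₀)/dt = (0.5000, -3.5000, 1.2000)

F = (0.5000, -3.5000, 1.2000)
τ = (-0.1500, -0.1500, -0.1900)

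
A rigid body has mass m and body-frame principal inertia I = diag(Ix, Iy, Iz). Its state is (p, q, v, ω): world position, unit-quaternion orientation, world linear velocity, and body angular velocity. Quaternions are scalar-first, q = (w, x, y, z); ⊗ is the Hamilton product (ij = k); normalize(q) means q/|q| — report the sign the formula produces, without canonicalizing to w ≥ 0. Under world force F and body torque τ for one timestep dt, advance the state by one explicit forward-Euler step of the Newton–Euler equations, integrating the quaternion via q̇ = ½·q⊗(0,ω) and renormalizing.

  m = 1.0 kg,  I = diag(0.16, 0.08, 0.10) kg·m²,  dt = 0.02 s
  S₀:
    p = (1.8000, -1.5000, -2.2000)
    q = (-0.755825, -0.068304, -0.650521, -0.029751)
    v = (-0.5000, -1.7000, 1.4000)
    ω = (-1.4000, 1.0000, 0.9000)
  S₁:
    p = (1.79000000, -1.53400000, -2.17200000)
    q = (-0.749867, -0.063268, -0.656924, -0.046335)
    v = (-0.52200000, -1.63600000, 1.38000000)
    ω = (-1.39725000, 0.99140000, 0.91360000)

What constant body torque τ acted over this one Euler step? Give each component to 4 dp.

rate change Δω = (0.00275000, -0.00860000, 0.01360000)
gyro term ω₀×Iω₀ = (0.0180, -0.0756, 0.1120)
τ = I·(Δω/dt) + ω₀×(Iω₀) = (0.0400, -0.1100, 0.1800)

τ = (0.0400, -0.1100, 0.1800)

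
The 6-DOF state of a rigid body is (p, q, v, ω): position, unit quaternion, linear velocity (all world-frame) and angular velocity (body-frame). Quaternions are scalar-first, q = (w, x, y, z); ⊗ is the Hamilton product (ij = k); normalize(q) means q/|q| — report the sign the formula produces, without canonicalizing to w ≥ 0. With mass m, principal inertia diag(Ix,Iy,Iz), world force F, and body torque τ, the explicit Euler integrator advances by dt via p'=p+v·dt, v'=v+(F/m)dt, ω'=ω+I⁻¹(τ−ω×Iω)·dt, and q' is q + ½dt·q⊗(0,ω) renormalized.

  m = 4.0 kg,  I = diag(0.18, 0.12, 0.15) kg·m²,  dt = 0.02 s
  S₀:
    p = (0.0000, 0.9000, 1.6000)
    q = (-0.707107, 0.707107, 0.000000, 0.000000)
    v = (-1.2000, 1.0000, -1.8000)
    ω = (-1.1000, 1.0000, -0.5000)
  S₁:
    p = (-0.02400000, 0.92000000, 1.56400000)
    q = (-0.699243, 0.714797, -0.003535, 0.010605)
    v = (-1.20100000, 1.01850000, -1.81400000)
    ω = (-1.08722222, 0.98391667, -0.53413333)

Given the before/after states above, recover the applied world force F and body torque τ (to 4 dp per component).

rate change Δω = (0.01277778, -0.01608333, -0.03413333)
precession coupling = (-0.0150, 0.0165, 0.0660)
I·α + gyro = (0.1000, -0.0800, -0.1900)
velocity change Δv = (-0.00100000, 0.01850000, -0.01400000)
m·(v₁−v₀)/dt = (-0.2000, 3.7000, -2.8000)

F = (-0.2000, 3.7000, -2.8000)
τ = (0.1000, -0.0800, -0.1900)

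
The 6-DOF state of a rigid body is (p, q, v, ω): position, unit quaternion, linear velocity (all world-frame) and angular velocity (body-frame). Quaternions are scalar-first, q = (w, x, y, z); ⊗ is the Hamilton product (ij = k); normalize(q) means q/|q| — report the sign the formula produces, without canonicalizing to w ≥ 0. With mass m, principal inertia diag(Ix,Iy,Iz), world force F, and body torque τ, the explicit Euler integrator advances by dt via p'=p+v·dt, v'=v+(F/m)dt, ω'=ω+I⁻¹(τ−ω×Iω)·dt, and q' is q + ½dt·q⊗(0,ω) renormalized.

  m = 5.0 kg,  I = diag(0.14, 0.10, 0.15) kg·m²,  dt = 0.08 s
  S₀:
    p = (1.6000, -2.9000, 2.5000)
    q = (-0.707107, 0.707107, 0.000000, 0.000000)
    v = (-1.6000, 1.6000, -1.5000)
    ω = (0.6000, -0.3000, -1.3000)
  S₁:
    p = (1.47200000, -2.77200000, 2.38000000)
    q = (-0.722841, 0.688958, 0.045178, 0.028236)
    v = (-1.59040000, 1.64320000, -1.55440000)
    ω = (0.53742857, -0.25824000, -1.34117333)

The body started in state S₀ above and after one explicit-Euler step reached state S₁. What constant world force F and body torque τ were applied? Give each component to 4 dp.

Δv = v₁−v₀ = (0.00960000, 0.04320000, -0.05440000)
applied force F = (0.6000, 2.7000, -3.4000)
Δω = ω₁−ω₀ = (-0.06257143, 0.04176000, -0.04117333)
applied torque τ = (-0.0900, 0.0600, -0.0700)

F = (0.6000, 2.7000, -3.4000)
τ = (-0.0900, 0.0600, -0.0700)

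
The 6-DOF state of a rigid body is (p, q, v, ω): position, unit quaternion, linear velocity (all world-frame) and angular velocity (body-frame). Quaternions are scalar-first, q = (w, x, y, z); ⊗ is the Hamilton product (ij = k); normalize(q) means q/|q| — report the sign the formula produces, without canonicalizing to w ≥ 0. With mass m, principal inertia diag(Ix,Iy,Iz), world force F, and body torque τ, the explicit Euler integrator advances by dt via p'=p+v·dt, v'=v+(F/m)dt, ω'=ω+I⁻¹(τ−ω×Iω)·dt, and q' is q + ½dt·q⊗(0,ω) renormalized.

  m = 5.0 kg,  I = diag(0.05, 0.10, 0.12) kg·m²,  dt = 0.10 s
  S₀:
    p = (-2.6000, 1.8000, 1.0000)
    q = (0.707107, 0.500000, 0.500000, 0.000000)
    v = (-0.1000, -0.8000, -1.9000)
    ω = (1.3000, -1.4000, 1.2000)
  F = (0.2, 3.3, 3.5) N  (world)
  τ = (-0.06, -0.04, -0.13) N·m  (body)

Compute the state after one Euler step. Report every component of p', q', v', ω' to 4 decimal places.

p' = (-2.6100, 1.7200, 0.8100)
q' = (0.7051, 0.5723, 0.4179, -0.0249)
v' = (-0.0960, -0.7340, -1.8300)
ω' = (1.2472, -1.3308, 1.1675)

a = (0.0400, 0.6600, 0.7000)
p' = p + v·dt = (-2.6100, 1.7200, 0.8100)
v + (F/m)dt = (-0.0960, -0.7340, -1.8300)
angular accel α = (-0.5280, 0.6920, -0.3250)
new body rate ω' = (1.2472, -1.3308, 1.1675)
q⊗(0,ω) = (0.0500000, 1.5192391, -1.5899498, -0.5014716)
q + ½dt·q⊗(0,ω), renormalized = (0.7051, 0.5723, 0.4179, -0.0249)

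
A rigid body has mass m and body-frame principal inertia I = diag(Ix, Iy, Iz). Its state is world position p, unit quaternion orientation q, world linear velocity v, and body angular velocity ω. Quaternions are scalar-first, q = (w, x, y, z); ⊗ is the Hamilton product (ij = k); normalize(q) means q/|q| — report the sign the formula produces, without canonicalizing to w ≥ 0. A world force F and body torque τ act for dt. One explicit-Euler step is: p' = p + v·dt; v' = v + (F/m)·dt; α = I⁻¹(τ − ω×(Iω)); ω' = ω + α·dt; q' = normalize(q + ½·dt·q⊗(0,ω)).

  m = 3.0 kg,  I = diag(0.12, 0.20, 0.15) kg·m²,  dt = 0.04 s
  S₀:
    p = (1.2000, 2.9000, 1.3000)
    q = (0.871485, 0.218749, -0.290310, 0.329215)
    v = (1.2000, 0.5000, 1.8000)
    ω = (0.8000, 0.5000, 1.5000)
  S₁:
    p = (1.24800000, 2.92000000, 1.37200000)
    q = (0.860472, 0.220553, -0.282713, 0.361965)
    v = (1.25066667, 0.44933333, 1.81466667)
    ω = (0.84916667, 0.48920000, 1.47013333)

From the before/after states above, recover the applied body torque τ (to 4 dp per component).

τ = (0.1100, -0.0900, -0.0800)

ω₁ − ω₀ = (0.04916667, -0.01080000, -0.02986667)
I·α + gyro = (0.1100, -0.0900, -0.0800)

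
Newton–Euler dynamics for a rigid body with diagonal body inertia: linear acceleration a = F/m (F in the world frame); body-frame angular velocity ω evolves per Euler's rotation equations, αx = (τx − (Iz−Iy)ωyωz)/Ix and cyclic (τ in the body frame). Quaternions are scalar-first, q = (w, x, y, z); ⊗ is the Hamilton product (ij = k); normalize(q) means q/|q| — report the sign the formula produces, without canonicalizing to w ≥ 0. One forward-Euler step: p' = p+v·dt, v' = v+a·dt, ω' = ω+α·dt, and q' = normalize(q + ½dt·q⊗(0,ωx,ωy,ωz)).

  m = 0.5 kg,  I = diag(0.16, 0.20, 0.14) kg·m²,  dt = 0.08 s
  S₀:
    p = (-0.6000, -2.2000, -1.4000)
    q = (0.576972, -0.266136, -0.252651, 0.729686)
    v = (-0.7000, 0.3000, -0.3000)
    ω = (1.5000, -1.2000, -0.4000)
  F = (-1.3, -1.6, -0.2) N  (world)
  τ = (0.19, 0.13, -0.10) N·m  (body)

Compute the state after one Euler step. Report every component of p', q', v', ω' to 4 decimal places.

p' = (-0.6560, -2.1760, -1.4240)
q' = (0.5907, -0.1919, -0.2401, 0.7461)
v' = (-0.9080, 0.0440, -0.3320)
ω' = (1.6094, -1.1432, -0.4160)

angular accel α = (1.3675, 0.7100, -0.2000)
ω + α·dt = (1.6094, -1.1432, -0.4160)
2q̇ = q⊗(0,ω) = (0.3878972, 1.8421416, 0.2957082, 0.4675509)
q' = normalize(q + ½dt·q⊗(0,ω)) = (0.5907, -0.1919, -0.2401, 0.7461)
a = (-2.6000, -3.2000, -0.4000)
new position p' = (-0.6560, -2.1760, -1.4240)
v + (F/m)dt = (-0.9080, 0.0440, -0.3320)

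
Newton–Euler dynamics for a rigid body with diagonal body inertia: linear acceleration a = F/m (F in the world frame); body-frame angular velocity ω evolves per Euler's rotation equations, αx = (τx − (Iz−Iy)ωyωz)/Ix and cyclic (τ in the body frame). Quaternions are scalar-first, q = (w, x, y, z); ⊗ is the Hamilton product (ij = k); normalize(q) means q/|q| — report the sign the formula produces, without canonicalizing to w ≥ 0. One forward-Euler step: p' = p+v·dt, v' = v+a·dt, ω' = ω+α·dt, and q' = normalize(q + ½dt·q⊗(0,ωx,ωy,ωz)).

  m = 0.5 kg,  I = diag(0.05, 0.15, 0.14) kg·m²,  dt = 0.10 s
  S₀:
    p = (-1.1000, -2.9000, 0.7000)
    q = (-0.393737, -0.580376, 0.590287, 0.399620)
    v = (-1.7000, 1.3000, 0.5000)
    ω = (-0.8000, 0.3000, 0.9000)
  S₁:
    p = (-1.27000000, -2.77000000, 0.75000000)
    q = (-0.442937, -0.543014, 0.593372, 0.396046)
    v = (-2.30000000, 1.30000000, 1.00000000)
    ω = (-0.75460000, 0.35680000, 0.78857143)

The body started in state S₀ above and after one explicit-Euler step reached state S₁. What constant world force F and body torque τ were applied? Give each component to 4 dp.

Δv = v₁−v₀ = (-0.60000000, 0.00000000, 0.50000000)
applied force F = (-3.0000, 0.0000, 2.5000)
rate change Δω = (0.04540000, 0.05680000, -0.11142857)
gyro term ω₀×Iω₀ = (-0.0027, 0.0648, -0.0240)
τ = I·(Δω/dt) + ω₀×(Iω₀) = (0.0200, 0.1500, -0.1800)

F = (-3.0000, 0.0000, 2.5000)
τ = (0.0200, 0.1500, -0.1800)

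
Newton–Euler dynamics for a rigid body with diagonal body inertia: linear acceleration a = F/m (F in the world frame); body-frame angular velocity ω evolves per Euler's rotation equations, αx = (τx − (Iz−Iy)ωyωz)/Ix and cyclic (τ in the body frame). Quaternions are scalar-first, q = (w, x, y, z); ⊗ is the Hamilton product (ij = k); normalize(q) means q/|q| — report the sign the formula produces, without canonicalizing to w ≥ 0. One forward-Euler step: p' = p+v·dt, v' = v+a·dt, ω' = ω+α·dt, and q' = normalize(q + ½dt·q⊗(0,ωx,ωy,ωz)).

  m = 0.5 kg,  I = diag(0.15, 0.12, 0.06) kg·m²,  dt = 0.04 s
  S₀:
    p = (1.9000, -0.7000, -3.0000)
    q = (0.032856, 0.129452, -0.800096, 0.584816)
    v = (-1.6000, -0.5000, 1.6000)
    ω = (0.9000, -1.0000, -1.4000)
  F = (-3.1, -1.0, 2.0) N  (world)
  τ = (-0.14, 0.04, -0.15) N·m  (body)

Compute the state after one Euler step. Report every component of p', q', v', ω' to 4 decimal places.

p' = (1.8360, -0.7200, -2.9360)
q' = (0.0309, 0.1640, -0.7860, 0.5953)
v' = (-1.8480, -0.5800, 1.7600)
ω' = (0.8851, -0.9489, -1.5180)

linear accel F/m = (-6.2000, -2.0000, 4.0000)
new position p' = (1.8360, -0.7200, -2.9360)
v + (F/m)dt = (-1.8480, -0.5800, 1.7600)
precession coupling ω×(Iω) = (-0.0840, -0.1134, 0.0270)
α = I⁻¹(τ − ω×Iω) = (-0.3733, 1.2783, -2.9500)
ω' = ω + α·dt = (0.8851, -0.9489, -1.5180)
Hamilton product q⊗(0,ω) = (-0.0978604, 1.7345208, 0.6747112, 0.5446360)
q' = normalize(q + ½dt·q⊗(0,ω)) = (0.0309, 0.1640, -0.7860, 0.5953)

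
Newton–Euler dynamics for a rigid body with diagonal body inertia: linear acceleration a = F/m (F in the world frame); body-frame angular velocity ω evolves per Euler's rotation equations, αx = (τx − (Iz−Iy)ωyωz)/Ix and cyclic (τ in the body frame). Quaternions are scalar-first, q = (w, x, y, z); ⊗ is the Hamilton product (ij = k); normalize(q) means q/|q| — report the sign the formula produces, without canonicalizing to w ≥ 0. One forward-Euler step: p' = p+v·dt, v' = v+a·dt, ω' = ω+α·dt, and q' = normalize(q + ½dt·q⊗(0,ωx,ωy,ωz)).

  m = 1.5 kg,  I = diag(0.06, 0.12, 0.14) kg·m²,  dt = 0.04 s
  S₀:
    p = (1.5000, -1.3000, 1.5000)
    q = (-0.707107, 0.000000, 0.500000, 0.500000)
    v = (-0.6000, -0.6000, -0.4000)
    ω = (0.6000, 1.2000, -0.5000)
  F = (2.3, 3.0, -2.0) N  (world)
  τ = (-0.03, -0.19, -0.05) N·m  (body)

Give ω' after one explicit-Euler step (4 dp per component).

ω×(Iω) gyroscopic = (-0.0120, 0.0240, 0.0432)
α = I⁻¹(τ − ω×Iω) = (-0.3000, -1.7833, -0.6657)
ω + α·dt = (0.5880, 1.1287, -0.5266)

ω' = (0.5880, 1.1287, -0.5266)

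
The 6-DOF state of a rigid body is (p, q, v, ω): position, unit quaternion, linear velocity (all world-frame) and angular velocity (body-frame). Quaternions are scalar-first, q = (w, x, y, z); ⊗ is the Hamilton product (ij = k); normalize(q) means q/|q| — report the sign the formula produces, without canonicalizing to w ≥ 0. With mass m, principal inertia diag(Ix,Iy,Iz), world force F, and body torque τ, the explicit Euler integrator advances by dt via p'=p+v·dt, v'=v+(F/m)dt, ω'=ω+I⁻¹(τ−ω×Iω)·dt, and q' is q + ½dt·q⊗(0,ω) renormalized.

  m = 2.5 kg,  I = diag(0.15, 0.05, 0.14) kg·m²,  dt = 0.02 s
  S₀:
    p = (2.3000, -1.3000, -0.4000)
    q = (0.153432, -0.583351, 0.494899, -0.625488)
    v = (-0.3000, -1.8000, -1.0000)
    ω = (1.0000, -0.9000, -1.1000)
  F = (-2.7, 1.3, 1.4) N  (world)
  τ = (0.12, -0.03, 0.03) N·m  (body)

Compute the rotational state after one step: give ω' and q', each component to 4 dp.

ω' = (1.0041, -0.9076, -1.1086)
q' = (0.1568, -0.5928, 0.4808, -0.6268)

α = I⁻¹(τ − ω×Iω) = (0.2060, -0.3800, -0.4286)
ω + α·dt = (1.0041, -0.9076, -1.1086)
2q̇ = q⊗(0,ω) = (0.3407233, -0.9538961, -1.4052629, -0.1386583)
q + ½dt·q⊗(0,ω), renormalized = (0.1568, -0.5928, 0.4808, -0.6268)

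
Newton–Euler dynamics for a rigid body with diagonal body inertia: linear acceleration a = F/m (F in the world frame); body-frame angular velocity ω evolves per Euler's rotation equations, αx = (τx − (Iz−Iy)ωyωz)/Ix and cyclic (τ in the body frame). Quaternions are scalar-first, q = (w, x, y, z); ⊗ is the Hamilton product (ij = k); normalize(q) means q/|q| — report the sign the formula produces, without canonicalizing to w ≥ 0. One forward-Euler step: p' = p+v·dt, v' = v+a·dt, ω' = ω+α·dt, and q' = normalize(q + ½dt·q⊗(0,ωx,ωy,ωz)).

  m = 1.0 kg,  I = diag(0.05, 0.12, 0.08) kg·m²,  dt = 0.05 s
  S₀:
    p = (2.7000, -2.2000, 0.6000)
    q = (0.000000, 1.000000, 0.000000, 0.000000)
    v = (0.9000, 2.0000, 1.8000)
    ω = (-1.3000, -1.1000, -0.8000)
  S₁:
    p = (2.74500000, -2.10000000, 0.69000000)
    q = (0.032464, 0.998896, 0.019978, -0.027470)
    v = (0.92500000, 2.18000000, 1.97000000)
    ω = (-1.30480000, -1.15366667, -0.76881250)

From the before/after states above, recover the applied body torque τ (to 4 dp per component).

τ = (-0.0400, -0.1600, 0.1500)

ω₁ − ω₀ = (-0.00480000, -0.05366667, 0.03118750)
ω₀×(Iω₀) = (-0.0352, -0.0312, 0.1001)
τ = I·(Δω/dt) + ω₀×(Iω₀) = (-0.0400, -0.1600, 0.1500)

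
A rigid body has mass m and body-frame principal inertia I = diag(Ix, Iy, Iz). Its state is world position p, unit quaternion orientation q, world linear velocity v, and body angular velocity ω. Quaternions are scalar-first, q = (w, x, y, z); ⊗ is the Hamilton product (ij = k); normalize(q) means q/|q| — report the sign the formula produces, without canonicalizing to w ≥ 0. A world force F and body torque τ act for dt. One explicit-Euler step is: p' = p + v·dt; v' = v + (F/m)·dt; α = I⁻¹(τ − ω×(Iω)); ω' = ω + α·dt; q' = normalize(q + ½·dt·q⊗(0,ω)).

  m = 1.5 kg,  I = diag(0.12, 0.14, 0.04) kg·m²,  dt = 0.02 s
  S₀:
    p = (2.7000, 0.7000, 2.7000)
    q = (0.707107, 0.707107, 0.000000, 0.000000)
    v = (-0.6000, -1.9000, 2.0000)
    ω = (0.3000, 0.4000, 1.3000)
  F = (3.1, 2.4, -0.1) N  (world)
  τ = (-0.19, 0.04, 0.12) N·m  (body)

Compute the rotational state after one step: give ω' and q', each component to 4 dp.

ω' = (0.2770, 0.4013, 1.3588)
q' = (0.7049, 0.7092, -0.0064, 0.0120)

α = I⁻¹(τ − ω×Iω) = (-1.1500, 0.0629, 2.9400)
new body rate ω' = (0.2770, 0.4013, 1.3588)
Hamilton product q⊗(0,ω) = (-0.2121321, 0.2121321, -0.6363963, 1.2020819)
q + ½dt·q⊗(0,ω), renormalized = (0.7049, 0.7092, -0.0064, 0.0120)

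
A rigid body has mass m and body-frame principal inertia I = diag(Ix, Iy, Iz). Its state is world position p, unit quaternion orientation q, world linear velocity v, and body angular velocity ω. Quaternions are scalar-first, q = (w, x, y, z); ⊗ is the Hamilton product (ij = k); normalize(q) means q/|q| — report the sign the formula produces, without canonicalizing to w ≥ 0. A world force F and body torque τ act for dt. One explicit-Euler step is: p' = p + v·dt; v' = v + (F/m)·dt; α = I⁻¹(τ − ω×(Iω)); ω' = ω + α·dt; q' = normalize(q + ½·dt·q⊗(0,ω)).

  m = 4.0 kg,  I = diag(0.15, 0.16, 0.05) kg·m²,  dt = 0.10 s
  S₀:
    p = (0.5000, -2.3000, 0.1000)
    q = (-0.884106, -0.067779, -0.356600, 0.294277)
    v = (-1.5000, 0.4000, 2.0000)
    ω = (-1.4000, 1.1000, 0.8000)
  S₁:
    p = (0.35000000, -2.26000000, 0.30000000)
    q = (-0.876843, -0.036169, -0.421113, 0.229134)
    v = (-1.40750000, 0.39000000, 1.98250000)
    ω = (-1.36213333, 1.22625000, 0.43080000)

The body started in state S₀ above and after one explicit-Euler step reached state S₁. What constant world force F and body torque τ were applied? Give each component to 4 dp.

rate change Δω = (0.03786667, 0.12625000, -0.36920000)
ω₀×(Iω₀) = (-0.0968, -0.1120, -0.0154)
I·α + gyro = (-0.0400, 0.0900, -0.2000)
velocity change Δv = (0.09250000, -0.01000000, -0.01750000)
m·(v₁−v₀)/dt = (3.7000, -0.4000, -0.7000)

F = (3.7000, -0.4000, -0.7000)
τ = (-0.0400, 0.0900, -0.2000)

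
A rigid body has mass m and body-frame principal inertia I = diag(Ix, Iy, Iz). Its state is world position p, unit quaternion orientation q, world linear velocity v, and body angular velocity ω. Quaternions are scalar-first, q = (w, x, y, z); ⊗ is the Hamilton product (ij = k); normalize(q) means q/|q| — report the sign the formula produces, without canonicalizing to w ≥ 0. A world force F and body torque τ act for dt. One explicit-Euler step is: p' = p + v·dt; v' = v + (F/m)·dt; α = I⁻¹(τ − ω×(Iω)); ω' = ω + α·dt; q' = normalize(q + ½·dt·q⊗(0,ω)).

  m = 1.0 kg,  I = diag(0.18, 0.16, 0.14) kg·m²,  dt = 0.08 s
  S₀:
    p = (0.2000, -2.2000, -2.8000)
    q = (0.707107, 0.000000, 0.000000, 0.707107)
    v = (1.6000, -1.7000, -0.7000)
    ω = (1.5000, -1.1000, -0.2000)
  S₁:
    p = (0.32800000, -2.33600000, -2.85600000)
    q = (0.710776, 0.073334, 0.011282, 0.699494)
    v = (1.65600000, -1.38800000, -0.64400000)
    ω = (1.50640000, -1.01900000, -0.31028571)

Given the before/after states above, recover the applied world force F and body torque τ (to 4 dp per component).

F = (0.7000, 3.9000, 0.7000)
τ = (0.0100, 0.1500, -0.1600)

ω₁ − ω₀ = (0.00640000, 0.08100000, -0.11028571)
gyro term ω₀×Iω₀ = (-0.0044, -0.0120, 0.0330)
τ = I·(Δω/dt) + ω₀×(Iω₀) = (0.0100, 0.1500, -0.1600)
Δv = v₁−v₀ = (0.05600000, 0.31200000, 0.05600000)
F = m·Δv/dt = (0.7000, 3.9000, 0.7000)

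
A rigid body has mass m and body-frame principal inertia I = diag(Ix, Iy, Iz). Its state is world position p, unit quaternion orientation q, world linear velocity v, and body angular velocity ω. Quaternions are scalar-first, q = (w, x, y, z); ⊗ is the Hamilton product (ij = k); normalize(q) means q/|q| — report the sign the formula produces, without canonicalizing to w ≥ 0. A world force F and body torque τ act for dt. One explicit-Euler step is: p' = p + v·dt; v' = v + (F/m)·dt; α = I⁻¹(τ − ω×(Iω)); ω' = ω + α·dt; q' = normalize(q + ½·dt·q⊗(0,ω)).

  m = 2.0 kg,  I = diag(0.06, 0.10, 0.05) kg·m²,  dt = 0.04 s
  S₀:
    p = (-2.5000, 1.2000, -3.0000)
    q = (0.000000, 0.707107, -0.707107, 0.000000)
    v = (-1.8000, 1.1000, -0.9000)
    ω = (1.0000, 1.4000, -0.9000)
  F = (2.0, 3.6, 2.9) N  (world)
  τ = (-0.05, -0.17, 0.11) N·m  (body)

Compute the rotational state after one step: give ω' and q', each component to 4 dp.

α = I⁻¹(τ − ω×Iω) = (-1.8833, -1.6100, 1.0800)
ω + α·dt = (0.9247, 1.3356, -0.8568)
2q̇ = q⊗(0,ω) = (0.2828428, 0.6363963, 0.6363963, 1.6970568)
updated quaternion q' = (0.0057, 0.7193, -0.6939, 0.0339)

ω' = (0.9247, 1.3356, -0.8568)
q' = (0.0057, 0.7193, -0.6939, 0.0339)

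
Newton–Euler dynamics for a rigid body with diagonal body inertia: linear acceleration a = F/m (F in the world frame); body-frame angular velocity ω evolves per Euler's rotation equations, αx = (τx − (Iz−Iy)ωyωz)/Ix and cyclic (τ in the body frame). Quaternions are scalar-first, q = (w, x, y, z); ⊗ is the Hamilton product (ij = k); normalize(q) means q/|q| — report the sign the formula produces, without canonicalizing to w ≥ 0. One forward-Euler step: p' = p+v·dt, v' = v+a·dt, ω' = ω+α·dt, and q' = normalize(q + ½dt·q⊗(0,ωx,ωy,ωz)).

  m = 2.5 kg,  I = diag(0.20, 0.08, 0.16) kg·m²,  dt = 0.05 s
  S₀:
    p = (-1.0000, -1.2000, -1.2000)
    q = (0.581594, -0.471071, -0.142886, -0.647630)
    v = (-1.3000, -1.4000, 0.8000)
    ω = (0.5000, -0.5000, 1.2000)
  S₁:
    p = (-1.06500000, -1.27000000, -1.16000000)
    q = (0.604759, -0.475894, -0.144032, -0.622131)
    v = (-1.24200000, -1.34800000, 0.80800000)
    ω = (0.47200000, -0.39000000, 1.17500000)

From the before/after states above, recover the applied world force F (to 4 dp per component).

v₁ − v₀ = (0.05800000, 0.05200000, 0.00800000)
applied force F = (2.9000, 2.6000, 0.4000)

F = (2.9000, 2.6000, 0.4000)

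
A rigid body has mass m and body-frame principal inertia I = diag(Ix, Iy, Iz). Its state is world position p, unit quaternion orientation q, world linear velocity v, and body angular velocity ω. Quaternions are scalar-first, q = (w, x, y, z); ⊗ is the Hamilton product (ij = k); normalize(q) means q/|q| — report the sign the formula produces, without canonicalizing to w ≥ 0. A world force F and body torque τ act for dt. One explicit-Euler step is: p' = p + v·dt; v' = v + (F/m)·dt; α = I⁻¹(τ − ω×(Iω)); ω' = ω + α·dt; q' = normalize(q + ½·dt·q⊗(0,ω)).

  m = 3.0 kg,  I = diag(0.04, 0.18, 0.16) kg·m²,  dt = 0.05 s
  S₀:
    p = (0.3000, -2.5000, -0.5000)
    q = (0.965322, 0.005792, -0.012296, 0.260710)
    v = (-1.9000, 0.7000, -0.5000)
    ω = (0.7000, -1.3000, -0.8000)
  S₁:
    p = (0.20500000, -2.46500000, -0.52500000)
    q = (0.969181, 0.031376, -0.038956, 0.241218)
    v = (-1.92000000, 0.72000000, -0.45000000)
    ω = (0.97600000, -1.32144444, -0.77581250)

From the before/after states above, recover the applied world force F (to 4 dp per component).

F = (-1.2000, 1.2000, 3.0000)

Δv = v₁−v₀ = (-0.02000000, 0.02000000, 0.05000000)
F = m·Δv/dt = (-1.2000, 1.2000, 3.0000)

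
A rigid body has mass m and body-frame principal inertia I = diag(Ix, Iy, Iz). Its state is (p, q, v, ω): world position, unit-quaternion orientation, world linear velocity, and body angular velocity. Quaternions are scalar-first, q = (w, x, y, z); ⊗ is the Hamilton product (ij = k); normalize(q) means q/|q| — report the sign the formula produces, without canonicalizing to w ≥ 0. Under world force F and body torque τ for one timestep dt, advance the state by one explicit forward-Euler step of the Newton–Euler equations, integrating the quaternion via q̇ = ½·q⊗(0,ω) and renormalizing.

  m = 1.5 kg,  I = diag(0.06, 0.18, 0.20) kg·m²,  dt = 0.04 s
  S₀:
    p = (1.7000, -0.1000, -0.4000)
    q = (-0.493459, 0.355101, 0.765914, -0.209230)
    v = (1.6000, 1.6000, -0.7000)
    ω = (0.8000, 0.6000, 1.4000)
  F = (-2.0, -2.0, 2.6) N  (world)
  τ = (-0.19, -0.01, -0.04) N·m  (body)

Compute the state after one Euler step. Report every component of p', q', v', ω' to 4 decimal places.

a = F/m = (-1.3333, -1.3333, 1.7333)
p' = p + v·dt = (1.7640, -0.0360, -0.4280)
new velocity v' = (1.5467, 1.5467, -0.6307)
precession coupling ω×(Iω) = (0.0168, -0.1568, 0.0576)
α = I⁻¹(τ − ω×Iω) = (-3.4467, 0.8156, -0.4880)
new body rate ω' = (0.6621, 0.6326, 1.3805)
q⊗(0,ω) = (-0.4507072, 0.8030504, -0.9606008, -1.0905132)
updated quaternion q' = (-0.5022, 0.3709, 0.7463, -0.2309)

p' = (1.7640, -0.0360, -0.4280)
q' = (-0.5022, 0.3709, 0.7463, -0.2309)
v' = (1.5467, 1.5467, -0.6307)
ω' = (0.6621, 0.6326, 1.3805)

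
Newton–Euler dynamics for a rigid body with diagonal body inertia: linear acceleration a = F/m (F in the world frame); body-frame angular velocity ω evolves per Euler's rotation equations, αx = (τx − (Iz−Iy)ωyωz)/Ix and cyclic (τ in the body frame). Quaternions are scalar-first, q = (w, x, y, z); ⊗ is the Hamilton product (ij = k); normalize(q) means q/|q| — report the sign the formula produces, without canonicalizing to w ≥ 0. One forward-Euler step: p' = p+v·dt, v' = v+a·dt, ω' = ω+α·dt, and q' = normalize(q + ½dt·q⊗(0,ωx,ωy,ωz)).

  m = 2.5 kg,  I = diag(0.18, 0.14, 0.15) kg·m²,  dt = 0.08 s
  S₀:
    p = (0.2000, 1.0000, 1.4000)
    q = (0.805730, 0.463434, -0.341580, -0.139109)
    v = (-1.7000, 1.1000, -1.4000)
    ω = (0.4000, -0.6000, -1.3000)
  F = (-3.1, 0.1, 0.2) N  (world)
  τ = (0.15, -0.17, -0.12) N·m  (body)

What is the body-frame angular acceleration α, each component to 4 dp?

α = (0.7900, -1.1029, -0.8640)

gyro term ω×Iω = (0.0078, -0.0156, 0.0096)
α = I⁻¹(τ − ω×Iω) = (0.7900, -1.1029, -0.8640)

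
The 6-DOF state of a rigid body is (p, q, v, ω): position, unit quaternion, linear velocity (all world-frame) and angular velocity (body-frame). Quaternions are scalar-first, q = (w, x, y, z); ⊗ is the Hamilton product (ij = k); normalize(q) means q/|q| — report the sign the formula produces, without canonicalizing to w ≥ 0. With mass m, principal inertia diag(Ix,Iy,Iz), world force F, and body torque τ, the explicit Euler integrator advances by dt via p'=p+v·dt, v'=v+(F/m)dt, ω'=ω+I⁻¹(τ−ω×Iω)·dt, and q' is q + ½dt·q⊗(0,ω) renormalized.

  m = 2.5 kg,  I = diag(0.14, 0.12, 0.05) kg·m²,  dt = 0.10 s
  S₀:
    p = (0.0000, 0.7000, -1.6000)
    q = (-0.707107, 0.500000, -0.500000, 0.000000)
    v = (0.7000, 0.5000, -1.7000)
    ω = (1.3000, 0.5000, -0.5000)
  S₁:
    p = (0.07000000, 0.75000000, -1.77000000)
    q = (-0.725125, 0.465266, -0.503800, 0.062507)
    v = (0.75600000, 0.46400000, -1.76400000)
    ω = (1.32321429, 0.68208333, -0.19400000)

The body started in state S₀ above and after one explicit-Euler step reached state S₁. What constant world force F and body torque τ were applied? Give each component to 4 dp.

F = (1.4000, -0.9000, -1.6000)
τ = (0.0500, 0.1600, 0.1400)

ω₁ − ω₀ = (0.02321429, 0.18208333, 0.30600000)
ω₀×(Iω₀) = (0.0175, -0.0585, -0.0130)
I·α + gyro = (0.0500, 0.1600, 0.1400)
Δv = v₁−v₀ = (0.05600000, -0.03600000, -0.06400000)
m·(v₁−v₀)/dt = (1.4000, -0.9000, -1.6000)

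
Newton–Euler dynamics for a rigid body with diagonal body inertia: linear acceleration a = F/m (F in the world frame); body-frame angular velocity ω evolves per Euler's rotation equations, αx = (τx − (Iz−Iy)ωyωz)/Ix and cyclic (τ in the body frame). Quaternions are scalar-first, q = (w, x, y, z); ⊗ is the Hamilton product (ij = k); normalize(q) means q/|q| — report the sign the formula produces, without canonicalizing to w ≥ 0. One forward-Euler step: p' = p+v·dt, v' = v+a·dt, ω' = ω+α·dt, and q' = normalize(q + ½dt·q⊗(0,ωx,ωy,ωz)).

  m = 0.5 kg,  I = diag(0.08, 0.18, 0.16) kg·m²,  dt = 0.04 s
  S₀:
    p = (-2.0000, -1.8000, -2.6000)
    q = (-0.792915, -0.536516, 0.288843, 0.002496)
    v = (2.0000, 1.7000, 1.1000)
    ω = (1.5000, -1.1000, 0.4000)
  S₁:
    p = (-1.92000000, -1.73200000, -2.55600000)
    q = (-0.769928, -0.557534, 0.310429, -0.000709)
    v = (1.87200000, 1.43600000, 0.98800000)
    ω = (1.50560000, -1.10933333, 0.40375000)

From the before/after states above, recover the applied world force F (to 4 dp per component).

Δv = v₁−v₀ = (-0.12800000, -0.26400000, -0.11200000)
m·(v₁−v₀)/dt = (-1.6000, -3.3000, -1.4000)

F = (-1.6000, -3.3000, -1.4000)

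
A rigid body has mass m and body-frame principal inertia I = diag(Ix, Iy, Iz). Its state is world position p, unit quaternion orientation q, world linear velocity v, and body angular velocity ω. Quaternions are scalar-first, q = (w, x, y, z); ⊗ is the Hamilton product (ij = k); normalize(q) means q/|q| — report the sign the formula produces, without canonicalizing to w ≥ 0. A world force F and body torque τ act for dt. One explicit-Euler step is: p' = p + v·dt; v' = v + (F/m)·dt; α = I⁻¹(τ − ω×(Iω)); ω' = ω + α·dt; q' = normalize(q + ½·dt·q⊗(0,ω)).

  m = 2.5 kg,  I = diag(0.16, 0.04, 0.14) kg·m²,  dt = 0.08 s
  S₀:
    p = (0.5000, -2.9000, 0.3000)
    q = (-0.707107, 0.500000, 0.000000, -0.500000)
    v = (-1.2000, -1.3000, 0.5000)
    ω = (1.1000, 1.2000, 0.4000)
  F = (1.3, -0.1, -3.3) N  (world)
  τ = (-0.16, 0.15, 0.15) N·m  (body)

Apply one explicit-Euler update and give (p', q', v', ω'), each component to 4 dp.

p' = (0.4040, -3.0040, 0.3400)
q' = (-0.7195, 0.4918, -0.0638, -0.4862)
v' = (-1.1584, -1.3032, 0.3944)
ω' = (0.9960, 1.4824, 0.5762)

angular accel α = (-1.3000, 3.5300, 2.2029)
ω + α·dt = (0.9960, 1.4824, 0.5762)
q⊗(0,ω) = (-0.3500000, -0.1778177, -1.5985284, 0.3171572)
q' = normalize(q + ½dt·q⊗(0,ω)) = (-0.7195, 0.4918, -0.0638, -0.4862)
p + v·dt = (0.4040, -3.0040, 0.3400)
v + (F/m)dt = (-1.1584, -1.3032, 0.3944)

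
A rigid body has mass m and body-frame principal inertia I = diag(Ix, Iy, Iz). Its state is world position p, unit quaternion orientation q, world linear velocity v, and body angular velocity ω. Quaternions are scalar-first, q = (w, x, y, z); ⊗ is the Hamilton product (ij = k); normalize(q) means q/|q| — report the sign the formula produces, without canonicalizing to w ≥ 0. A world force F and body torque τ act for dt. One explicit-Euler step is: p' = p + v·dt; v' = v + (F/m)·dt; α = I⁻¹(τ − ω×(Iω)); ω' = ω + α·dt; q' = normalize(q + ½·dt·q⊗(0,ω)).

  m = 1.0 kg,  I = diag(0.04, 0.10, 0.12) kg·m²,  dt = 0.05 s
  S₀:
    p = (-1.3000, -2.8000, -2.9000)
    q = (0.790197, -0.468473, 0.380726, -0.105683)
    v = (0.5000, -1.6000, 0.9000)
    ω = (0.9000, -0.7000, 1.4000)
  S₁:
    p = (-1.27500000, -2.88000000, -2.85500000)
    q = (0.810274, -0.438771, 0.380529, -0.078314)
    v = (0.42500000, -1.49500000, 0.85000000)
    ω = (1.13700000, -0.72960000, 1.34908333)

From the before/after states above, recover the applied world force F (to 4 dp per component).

v₁ − v₀ = (-0.07500000, 0.10500000, -0.05000000)
m·(v₁−v₀)/dt = (-1.5000, 2.1000, -1.0000)

F = (-1.5000, 2.1000, -1.0000)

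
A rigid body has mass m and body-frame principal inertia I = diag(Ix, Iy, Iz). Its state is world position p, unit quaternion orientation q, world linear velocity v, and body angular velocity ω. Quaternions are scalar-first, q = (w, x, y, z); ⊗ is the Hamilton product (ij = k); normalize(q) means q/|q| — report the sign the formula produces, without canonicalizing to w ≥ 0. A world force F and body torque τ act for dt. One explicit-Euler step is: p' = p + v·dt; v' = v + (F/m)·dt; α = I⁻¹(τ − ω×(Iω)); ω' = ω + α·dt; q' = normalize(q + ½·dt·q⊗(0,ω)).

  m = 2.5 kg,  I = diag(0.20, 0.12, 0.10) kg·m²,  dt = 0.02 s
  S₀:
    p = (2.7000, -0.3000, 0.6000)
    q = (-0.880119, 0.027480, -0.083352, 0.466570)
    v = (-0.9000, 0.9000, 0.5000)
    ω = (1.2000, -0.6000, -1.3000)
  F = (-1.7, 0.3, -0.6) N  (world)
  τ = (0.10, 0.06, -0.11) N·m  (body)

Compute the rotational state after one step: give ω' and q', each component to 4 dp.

precession coupling ω×(Iω) = (-0.0156, -0.1560, 0.0576)
angular accel α = (0.5780, 1.8000, -1.6760)
ω' = ω + α·dt = (1.2116, -0.5640, -1.3335)
q⊗(0,ω) = (0.5235538, -0.6678432, 1.1236794, 1.2276891)
q' = normalize(q + ½dt·q⊗(0,ω)) = (-0.8747, 0.0208, -0.0721, 0.4788)

ω' = (1.2116, -0.5640, -1.3335)
q' = (-0.8747, 0.0208, -0.0721, 0.4788)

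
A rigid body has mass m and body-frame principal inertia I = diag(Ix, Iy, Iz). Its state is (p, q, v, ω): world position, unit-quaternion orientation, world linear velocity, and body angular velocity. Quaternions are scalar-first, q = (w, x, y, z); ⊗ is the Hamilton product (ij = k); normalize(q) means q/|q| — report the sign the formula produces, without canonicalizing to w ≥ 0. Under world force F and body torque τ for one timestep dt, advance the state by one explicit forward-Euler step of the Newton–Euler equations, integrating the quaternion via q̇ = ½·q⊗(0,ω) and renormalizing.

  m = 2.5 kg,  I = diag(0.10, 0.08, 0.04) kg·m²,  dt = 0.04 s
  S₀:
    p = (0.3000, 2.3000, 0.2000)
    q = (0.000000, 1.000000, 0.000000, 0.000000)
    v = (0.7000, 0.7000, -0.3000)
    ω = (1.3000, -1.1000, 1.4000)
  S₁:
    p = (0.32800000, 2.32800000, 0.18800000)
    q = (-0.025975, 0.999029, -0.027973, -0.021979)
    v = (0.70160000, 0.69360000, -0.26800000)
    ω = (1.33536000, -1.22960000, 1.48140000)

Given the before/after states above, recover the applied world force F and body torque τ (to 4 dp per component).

F = (0.1000, -0.4000, 2.0000)
τ = (0.1500, -0.1500, 0.1100)

ω₁ − ω₀ = (0.03536000, -0.12960000, 0.08140000)
I·α + gyro = (0.1500, -0.1500, 0.1100)
v₁ − v₀ = (0.00160000, -0.00640000, 0.03200000)
m·(v₁−v₀)/dt = (0.1000, -0.4000, 2.0000)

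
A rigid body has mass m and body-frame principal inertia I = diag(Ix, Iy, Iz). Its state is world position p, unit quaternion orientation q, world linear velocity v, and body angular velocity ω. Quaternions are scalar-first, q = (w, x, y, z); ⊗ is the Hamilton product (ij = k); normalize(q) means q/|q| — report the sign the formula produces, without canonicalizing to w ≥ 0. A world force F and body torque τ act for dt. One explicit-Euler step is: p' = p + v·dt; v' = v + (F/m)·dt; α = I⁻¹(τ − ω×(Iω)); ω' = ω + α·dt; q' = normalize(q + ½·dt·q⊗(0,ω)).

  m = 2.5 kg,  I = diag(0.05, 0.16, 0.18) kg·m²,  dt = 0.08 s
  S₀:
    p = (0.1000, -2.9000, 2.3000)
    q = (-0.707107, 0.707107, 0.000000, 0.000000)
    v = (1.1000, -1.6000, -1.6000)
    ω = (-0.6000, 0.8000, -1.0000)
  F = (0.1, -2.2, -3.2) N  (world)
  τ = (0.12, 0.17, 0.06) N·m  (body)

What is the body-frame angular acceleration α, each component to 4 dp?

α = (2.7200, 1.5500, 0.6267)

gyro term ω×Iω = (-0.0160, -0.0780, -0.0528)
(τ − ω×Iω)/I = (2.7200, 1.5500, 0.6267)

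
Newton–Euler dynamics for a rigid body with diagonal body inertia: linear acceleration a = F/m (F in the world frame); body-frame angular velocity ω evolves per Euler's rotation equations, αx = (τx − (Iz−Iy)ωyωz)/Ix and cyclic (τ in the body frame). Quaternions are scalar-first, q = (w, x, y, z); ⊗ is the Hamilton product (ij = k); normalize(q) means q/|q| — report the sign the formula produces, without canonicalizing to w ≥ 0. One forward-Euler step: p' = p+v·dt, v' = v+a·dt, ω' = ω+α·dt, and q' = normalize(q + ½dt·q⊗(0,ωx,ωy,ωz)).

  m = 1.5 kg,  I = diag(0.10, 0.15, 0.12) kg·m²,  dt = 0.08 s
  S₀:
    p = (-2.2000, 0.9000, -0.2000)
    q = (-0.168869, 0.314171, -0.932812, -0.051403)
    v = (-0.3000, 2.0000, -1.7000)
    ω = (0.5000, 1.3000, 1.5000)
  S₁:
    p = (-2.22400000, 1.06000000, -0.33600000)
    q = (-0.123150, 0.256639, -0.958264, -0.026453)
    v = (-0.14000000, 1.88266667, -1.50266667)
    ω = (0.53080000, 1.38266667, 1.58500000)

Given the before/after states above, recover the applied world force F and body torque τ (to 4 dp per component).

F = (3.0000, -2.2000, 3.7000)
τ = (-0.0200, 0.1400, 0.1600)

Δv = v₁−v₀ = (0.16000000, -0.11733333, 0.19733333)
m·(v₁−v₀)/dt = (3.0000, -2.2000, 3.7000)
Δω = ω₁−ω₀ = (0.03080000, 0.08266667, 0.08500000)
ω₀×(Iω₀) = (-0.0585, -0.0150, 0.0325)
I·α + gyro = (-0.0200, 0.1400, 0.1600)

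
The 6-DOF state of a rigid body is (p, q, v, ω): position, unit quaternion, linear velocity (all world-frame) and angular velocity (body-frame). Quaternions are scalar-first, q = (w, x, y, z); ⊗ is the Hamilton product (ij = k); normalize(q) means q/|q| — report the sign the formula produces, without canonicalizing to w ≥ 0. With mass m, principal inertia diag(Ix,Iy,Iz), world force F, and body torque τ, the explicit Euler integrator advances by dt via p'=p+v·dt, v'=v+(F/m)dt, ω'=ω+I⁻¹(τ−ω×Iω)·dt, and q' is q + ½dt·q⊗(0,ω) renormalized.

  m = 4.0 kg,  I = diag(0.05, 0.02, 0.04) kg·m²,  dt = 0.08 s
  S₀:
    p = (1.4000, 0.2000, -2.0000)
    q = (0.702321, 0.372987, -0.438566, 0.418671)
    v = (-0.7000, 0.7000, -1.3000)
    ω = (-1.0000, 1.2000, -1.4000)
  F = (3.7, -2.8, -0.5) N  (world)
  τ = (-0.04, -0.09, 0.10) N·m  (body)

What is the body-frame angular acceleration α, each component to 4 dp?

ω×(Iω) gyroscopic = (-0.0336, 0.0140, 0.0360)
angular accel α = (-0.1280, -5.2000, 1.6000)

α = (-0.1280, -5.2000, 1.6000)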